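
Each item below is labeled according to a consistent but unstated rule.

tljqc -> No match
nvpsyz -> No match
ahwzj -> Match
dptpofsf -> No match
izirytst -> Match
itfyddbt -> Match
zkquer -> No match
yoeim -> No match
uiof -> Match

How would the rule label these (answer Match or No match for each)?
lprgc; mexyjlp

The simplest hypothesis consistent with all the labels is: starts with a vowel.
lprgc: starts with 'l', does not satisfy this → No match.
mexyjlp: starts with 'm', does not satisfy this → No match.

No match, No match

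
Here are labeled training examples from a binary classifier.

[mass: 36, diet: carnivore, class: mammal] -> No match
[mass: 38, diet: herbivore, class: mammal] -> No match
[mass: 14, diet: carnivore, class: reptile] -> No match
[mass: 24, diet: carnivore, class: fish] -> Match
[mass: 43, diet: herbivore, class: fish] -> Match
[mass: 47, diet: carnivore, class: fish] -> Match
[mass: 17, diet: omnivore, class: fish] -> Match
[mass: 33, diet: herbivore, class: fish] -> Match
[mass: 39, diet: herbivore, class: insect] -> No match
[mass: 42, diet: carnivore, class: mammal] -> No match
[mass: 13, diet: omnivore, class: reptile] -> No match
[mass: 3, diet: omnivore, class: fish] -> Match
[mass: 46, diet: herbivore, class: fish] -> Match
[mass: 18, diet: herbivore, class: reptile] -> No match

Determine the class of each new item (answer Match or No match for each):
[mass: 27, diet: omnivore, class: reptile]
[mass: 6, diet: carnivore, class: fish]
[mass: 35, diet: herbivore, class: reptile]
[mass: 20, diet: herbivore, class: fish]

Checking candidate rules against both groups, what survives is: class is fish.
No match: [mass: 27, diet: omnivore, class: reptile], since class is reptile.
Match: [mass: 6, diet: carnivore, class: fish], since class is fish.
No match: [mass: 35, diet: herbivore, class: reptile], since class is reptile.
Match: [mass: 20, diet: herbivore, class: fish], since class is fish.

No match, Match, No match, Match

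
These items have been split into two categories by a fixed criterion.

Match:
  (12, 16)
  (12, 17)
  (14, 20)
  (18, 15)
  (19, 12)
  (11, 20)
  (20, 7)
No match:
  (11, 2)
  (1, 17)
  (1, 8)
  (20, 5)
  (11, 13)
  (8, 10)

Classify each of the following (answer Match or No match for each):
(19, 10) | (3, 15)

'Match' ⟺ sum ≥ 27.
(19, 10): 19+10 = 29 — satisfies this, so Match. (3, 15): 3+15 = 18 — doesn't match, so No match.

Match, No match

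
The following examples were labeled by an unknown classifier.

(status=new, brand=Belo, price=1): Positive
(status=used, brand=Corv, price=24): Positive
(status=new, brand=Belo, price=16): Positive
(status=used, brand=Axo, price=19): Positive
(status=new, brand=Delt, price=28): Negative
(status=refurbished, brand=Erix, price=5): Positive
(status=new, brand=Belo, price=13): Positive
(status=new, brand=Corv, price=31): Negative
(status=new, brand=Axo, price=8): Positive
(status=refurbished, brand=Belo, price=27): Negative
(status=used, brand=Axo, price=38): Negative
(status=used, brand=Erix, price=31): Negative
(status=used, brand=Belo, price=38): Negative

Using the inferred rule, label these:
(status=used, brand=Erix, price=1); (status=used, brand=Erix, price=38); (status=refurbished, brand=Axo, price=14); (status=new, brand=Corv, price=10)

A rule that fits every label: price ≤ 24 — true of each 'Positive' example, false of each 'Negative' one.
(status=used, brand=Erix, price=1): price = 1 — passes, so Positive. (status=used, brand=Erix, price=38): price = 38 — does not fit, so Negative. (status=refurbished, brand=Axo, price=14): price = 14 — passes, so Positive. (status=new, brand=Corv, price=10): price = 10 — passes, so Positive.

Positive, Negative, Positive, Positive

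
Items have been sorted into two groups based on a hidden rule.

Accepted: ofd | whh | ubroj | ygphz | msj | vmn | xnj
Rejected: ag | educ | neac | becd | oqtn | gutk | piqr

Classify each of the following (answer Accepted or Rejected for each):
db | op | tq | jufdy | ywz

Rejected, Rejected, Rejected, Accepted, Accepted

Every 'Accepted' example satisfies: odd length. None of the 'Rejected' examples do.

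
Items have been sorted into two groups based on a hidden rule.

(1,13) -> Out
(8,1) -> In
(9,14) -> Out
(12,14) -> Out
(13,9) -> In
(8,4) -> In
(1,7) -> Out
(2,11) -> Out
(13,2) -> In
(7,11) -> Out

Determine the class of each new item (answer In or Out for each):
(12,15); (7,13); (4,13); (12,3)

The classifier is using: first > second.
(12,15): 12 < 15 — does not fit, so Out.
(7,13): 7 < 13 — does not fit, so Out.
(4,13): 4 < 13 — does not fit, so Out.
(12,3): 12 > 3 — fits, so In.

Out, Out, Out, In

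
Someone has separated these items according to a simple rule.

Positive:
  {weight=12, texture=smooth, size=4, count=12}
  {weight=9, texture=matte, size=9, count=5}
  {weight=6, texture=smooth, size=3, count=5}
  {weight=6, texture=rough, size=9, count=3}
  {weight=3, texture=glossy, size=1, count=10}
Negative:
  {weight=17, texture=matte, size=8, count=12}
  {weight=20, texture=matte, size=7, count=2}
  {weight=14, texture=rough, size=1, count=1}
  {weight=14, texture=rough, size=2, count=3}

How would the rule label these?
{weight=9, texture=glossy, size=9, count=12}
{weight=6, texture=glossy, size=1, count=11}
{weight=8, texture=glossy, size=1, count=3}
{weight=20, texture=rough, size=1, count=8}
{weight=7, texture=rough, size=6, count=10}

Positive, Positive, Positive, Negative, Positive

The common property of the 'Positive' items is: weight ≤ 12. No 'Negative' item has it.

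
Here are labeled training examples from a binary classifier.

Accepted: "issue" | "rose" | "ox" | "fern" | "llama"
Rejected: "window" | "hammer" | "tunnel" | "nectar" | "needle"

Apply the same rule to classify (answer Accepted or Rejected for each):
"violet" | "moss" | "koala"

Rejected, Accepted, Accepted

The simplest hypothesis consistent with all the labels is: length ≤ 5.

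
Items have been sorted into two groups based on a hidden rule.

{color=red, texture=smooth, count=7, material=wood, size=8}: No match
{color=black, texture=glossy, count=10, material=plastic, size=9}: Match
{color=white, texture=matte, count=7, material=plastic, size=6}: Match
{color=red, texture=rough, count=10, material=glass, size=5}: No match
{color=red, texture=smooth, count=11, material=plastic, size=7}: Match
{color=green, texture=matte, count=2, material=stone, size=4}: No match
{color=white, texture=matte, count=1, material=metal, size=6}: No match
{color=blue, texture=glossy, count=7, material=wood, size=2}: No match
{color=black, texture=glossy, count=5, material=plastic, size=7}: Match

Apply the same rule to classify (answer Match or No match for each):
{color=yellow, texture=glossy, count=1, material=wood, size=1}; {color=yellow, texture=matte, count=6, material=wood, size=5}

No match, No match

Checking candidate rules against both groups, what survives is: material is plastic.
No match: {color=yellow, texture=glossy, count=1, material=wood, size=1}, since material is wood. No match: {color=yellow, texture=matte, count=6, material=wood, size=5}, since material is wood.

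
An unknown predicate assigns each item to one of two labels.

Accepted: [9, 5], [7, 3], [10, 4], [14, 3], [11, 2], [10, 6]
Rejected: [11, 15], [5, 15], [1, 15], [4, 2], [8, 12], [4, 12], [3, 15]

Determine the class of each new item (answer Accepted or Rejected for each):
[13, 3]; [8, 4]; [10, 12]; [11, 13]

Accepted, Accepted, Rejected, Rejected

'Accepted' ⟺ first > second AND sum ≥ 10.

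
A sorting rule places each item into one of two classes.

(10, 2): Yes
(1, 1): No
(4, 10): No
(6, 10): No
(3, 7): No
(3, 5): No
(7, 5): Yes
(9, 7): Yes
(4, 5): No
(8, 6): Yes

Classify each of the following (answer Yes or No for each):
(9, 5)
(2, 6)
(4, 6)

A rule that fits every label: first > second — true of each 'Yes' example, false of each 'No' one.
(9, 5) → 9 > 5 → Yes.
(2, 6) → 2 < 6 → No.
(4, 6) → 4 < 6 → No.

Yes, No, No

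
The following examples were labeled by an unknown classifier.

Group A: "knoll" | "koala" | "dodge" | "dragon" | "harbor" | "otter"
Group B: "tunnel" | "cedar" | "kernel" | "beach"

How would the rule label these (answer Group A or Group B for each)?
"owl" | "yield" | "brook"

Group A, Group B, Group A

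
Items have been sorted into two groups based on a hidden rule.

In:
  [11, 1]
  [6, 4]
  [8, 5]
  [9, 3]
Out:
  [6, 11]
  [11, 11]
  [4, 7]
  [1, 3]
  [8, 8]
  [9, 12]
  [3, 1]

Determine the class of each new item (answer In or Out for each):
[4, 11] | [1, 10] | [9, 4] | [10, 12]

The rule appears to be: first > second AND sum ≥ 10.
[4, 11] — 4 < 11, 4+11 = 15, hence Out.
[1, 10] — 1 < 10, 1+10 = 11, hence Out.
[9, 4] — 9 > 4, 9+4 = 13, hence In.
[10, 12] — 10 < 12, 10+12 = 22, hence Out.

Out, Out, In, Out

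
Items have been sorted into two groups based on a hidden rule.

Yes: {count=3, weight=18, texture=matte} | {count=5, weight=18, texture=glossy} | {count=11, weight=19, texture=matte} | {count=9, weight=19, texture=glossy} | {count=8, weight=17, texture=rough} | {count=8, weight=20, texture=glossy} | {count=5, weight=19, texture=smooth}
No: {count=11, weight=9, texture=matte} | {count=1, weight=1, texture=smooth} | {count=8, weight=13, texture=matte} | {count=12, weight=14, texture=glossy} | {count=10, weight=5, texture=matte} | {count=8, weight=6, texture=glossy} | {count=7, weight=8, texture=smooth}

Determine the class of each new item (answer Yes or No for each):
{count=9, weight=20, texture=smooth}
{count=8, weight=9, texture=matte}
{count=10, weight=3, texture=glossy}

Yes, No, No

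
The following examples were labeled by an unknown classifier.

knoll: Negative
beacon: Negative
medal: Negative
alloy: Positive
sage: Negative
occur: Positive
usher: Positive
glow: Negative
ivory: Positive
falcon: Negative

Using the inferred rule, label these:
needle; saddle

The common property of the 'Positive' items is: starts with a vowel. No 'Negative' item has it.
needle: starts with 'n', does not fit → Negative. saddle: starts with 's', does not fit → Negative.

Negative, Negative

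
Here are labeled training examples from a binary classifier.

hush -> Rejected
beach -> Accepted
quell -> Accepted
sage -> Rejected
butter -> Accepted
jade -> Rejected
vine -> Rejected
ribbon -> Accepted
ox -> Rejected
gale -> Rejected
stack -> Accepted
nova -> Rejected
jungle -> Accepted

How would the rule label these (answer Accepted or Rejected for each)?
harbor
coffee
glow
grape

Accepted, Accepted, Rejected, Accepted

The rule appears to be: length ≥ 5.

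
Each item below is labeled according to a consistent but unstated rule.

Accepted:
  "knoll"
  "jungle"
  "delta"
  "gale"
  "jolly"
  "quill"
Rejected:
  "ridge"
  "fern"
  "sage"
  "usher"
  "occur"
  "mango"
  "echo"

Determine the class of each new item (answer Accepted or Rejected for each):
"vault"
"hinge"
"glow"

Rule: contains 'l'. This holds for each 'Accepted' example and fails for each 'Rejected' one.

Accepted, Rejected, Accepted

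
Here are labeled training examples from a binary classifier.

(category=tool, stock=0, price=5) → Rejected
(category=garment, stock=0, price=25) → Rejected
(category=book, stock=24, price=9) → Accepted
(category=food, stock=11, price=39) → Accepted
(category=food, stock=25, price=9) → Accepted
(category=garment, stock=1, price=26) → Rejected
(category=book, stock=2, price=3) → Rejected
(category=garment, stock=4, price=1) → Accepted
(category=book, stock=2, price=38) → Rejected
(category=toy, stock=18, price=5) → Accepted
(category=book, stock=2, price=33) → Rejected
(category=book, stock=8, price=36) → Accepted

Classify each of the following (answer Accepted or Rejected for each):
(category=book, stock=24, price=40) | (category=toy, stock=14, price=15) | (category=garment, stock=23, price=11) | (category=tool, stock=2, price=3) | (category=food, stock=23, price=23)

Accepted, Accepted, Accepted, Rejected, Accepted

All 'Accepted' examples share one property — stock ≥ 4 — and every 'Rejected' example lacks it.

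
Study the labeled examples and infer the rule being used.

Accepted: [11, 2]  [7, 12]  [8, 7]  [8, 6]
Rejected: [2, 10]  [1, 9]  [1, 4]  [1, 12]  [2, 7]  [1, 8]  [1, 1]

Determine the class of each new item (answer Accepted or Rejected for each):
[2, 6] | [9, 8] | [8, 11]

All 'Accepted' examples share one property — first ≥ 4 — and every 'Rejected' example lacks it.
[2, 6]: first 2, does not fit → Rejected. [9, 8]: first 9, passes → Accepted. [8, 11]: first 8, passes → Accepted.

Rejected, Accepted, Accepted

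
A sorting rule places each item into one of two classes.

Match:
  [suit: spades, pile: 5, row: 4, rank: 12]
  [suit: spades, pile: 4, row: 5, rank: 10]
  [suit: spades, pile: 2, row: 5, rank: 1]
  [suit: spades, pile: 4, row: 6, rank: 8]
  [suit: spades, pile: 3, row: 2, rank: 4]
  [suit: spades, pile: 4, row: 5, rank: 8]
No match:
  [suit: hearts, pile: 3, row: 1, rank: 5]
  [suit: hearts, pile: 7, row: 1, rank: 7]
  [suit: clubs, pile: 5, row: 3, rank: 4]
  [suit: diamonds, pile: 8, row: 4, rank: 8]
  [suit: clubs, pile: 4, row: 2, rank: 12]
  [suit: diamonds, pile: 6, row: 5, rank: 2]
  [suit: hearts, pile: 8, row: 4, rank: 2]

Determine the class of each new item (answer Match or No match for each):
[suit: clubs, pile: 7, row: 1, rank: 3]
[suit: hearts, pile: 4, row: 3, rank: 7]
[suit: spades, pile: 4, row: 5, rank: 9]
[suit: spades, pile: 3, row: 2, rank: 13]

No match, No match, Match, Match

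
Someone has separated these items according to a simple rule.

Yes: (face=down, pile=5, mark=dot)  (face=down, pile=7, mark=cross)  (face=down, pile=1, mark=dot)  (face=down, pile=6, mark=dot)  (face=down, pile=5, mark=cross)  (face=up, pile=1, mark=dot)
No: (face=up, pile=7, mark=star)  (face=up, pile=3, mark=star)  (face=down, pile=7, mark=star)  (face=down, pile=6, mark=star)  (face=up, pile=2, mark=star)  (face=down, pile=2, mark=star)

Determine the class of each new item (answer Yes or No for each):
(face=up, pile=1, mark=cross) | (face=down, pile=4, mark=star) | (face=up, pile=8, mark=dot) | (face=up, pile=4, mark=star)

One predicate separates the groups cleanly: mark is not star.
(face=up, pile=1, mark=cross) → mark is cross → Yes. (face=down, pile=4, mark=star) → mark is star → No. (face=up, pile=8, mark=dot) → mark is dot → Yes. (face=up, pile=4, mark=star) → mark is star → No.

Yes, No, Yes, No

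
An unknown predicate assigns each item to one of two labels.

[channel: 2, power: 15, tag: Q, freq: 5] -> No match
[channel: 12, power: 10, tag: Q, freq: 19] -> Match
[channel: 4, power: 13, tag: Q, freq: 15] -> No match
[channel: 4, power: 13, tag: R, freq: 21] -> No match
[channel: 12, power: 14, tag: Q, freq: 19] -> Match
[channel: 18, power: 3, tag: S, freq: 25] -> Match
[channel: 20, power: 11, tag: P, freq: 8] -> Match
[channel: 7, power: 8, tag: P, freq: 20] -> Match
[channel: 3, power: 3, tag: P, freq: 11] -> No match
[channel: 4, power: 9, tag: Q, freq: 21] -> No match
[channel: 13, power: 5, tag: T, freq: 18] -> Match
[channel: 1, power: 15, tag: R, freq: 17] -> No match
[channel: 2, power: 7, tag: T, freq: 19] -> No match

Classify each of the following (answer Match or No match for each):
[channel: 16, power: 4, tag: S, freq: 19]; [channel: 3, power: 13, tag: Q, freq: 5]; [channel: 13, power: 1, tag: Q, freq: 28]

Match, No match, Match

'Match' ⟺ channel ≥ 7.
[channel: 16, power: 4, tag: S, freq: 19]: channel = 16 — satisfies this, so Match. [channel: 3, power: 13, tag: Q, freq: 5]: channel = 3 — does not pass, so No match. [channel: 13, power: 1, tag: Q, freq: 28]: channel = 13 — satisfies this, so Match.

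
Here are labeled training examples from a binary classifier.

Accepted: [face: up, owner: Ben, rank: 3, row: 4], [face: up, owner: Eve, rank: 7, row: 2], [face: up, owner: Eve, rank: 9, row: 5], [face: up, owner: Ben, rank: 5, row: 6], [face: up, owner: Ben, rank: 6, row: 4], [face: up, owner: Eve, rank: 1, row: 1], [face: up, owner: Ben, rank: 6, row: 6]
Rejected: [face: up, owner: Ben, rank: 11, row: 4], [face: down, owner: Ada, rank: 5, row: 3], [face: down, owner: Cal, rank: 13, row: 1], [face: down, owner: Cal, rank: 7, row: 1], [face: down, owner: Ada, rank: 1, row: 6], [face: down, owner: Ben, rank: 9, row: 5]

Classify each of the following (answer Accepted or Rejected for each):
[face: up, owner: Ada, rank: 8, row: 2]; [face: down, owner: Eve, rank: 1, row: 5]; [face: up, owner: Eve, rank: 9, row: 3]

The distinguishing property — face is up AND rank ≤ 9 — holds for all the 'Accepted' cases and none of the 'Rejected' cases.
[face: up, owner: Ada, rank: 8, row: 2]: Accepted (face is up, rank = 8).
[face: down, owner: Eve, rank: 1, row: 5]: Rejected (face is down, rank = 1).
[face: up, owner: Eve, rank: 9, row: 3]: Accepted (face is up, rank = 9).

Accepted, Rejected, Accepted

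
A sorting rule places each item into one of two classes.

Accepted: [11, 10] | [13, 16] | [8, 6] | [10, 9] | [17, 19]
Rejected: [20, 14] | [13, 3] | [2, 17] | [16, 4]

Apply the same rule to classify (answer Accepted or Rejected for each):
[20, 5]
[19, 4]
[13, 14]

'Accepted' ⟺ |first − second| ≤ 3.
Rejected: [20, 5], since |20−5| = 15.
Rejected: [19, 4], since |19−4| = 15.
Accepted: [13, 14], since |13−14| = 1.

Rejected, Rejected, Accepted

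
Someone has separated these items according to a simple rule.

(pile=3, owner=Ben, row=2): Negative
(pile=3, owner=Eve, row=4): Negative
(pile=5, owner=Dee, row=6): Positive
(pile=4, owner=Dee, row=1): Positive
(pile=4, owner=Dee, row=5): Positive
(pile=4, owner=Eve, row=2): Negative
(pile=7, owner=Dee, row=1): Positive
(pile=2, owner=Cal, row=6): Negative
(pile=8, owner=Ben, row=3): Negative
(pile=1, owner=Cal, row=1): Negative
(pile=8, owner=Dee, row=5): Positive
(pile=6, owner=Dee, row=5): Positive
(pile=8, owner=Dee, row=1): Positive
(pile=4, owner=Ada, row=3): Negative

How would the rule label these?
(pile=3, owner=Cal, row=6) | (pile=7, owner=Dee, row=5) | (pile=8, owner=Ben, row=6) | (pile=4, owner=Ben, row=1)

Checking candidate rules against both groups, what survives is: owner is Dee.
(pile=3, owner=Cal, row=6): owner is Cal — does not fit, so Negative.
(pile=7, owner=Dee, row=5): owner is Dee — checks out, so Positive.
(pile=8, owner=Ben, row=6): owner is Ben — does not fit, so Negative.
(pile=4, owner=Ben, row=1): owner is Ben — does not fit, so Negative.

Negative, Positive, Negative, Negative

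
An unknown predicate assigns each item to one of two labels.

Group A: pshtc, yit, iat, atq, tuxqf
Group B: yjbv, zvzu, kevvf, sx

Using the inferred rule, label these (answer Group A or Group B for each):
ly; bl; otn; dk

Group B, Group B, Group A, Group B

The rule appears to be: contains 't'.
ly → no 't' → Group B.
bl → no 't' → Group B.
otn → has 't' → Group A.
dk → no 't' → Group B.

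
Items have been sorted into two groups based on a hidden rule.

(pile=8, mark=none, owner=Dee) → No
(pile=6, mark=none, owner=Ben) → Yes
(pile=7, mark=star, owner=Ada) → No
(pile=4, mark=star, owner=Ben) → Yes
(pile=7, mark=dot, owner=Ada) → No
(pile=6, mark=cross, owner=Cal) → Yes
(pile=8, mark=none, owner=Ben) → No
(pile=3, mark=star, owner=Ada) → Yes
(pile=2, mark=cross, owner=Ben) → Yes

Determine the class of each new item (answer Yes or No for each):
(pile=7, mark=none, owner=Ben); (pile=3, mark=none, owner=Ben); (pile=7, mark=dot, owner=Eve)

No, Yes, No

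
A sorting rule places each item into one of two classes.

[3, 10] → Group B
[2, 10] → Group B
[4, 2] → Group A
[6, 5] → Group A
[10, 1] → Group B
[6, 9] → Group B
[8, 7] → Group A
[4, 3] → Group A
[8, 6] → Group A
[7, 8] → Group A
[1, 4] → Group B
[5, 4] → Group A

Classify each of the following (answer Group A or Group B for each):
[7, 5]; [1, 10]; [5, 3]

Group A, Group B, Group A

Rule: |first − second| ≤ 2. This holds for each 'Group A' example and fails for each 'Group B' one.
[7, 5] — |7−5| = 2, hence Group A.
[1, 10] — |1−10| = 9, hence Group B.
[5, 3] — |5−3| = 2, hence Group A.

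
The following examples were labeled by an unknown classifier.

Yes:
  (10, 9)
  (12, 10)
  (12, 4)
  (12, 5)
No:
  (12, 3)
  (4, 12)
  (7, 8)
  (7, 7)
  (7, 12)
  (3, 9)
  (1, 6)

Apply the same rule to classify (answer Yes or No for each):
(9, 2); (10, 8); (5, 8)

No, Yes, No

The simplest hypothesis consistent with all the labels is: first > second AND sum ≥ 16.
(9, 2) → 9 > 2, 9+2 = 11 → No.
(10, 8) → 10 > 8, 10+8 = 18 → Yes.
(5, 8) → 5 < 8, 5+8 = 13 → No.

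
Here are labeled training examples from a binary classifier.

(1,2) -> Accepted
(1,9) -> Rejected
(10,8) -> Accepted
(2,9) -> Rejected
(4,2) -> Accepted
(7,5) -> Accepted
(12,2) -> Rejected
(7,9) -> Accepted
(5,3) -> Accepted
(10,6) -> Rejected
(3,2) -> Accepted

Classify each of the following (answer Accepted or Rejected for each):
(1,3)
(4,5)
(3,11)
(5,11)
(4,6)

The pattern is that an item is 'Accepted' exactly when: |first − second| ≤ 2.
(1,3): |1−3| = 2 — has this property, so Accepted. (4,5): |4−5| = 1 — has this property, so Accepted. (3,11): |3−11| = 8 — lacks this property, so Rejected. (5,11): |5−11| = 6 — lacks this property, so Rejected. (4,6): |4−6| = 2 — has this property, so Accepted.

Accepted, Accepted, Rejected, Rejected, Accepted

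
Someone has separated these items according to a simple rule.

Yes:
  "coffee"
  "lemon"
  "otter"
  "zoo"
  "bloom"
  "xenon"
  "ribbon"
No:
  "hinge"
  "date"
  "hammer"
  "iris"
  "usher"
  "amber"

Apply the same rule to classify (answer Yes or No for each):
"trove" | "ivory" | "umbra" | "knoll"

'Yes' ⟺ contains 'o'.
Yes: "trove", since has 'o'. Yes: "ivory", since has 'o'. No: "umbra", since no 'o'. Yes: "knoll", since has 'o'.

Yes, Yes, No, Yes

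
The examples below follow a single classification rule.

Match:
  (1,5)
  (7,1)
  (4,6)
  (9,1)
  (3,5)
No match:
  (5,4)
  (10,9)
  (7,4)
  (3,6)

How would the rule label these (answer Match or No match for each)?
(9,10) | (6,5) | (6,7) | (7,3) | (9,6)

The common property of the 'Match' items is: sum is even. No 'No match' item has it.
(9,10) → 9+10 = 19 → No match.
(6,5) → 6+5 = 11 → No match.
(6,7) → 6+7 = 13 → No match.
(7,3) → 7+3 = 10 → Match.
(9,6) → 9+6 = 15 → No match.

No match, No match, No match, Match, No match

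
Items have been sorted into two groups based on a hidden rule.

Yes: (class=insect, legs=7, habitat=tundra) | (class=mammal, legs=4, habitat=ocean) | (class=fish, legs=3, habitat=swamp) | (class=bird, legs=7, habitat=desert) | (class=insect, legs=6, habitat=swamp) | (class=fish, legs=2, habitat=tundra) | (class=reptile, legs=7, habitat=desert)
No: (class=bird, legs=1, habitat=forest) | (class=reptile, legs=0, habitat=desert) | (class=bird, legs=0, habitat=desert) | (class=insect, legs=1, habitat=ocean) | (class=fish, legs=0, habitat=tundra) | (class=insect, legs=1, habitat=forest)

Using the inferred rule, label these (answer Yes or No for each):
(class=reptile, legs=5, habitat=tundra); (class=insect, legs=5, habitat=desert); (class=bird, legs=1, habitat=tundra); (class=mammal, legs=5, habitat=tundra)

Rule: legs ≥ 2. This holds for each 'Yes' example and fails for each 'No' one.

Yes, Yes, No, Yes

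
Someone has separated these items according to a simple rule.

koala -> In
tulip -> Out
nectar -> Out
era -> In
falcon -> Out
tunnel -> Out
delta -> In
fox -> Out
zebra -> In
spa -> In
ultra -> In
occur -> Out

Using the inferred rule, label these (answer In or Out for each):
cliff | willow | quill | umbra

Out, Out, Out, In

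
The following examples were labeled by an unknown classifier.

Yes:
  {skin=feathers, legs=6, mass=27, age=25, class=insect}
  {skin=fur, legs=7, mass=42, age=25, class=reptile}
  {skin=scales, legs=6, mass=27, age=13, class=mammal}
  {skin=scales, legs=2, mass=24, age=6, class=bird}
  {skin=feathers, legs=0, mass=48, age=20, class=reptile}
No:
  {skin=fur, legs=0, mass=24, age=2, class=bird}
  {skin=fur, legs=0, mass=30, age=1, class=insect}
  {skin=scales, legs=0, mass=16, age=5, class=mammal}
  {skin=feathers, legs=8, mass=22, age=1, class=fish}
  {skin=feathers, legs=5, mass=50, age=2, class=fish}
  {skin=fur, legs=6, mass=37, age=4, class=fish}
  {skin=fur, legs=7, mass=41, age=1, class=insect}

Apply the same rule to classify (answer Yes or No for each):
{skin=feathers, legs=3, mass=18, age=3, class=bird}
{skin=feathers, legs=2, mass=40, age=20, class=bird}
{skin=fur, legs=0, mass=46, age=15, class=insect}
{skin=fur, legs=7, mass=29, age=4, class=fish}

All 'Yes' examples share one property — age ≥ 6 — and every 'No' example lacks it.
{skin=feathers, legs=3, mass=18, age=3, class=bird}: No (age = 3).
{skin=feathers, legs=2, mass=40, age=20, class=bird}: Yes (age = 20).
{skin=fur, legs=0, mass=46, age=15, class=insect}: Yes (age = 15).
{skin=fur, legs=7, mass=29, age=4, class=fish}: No (age = 4).

No, Yes, Yes, No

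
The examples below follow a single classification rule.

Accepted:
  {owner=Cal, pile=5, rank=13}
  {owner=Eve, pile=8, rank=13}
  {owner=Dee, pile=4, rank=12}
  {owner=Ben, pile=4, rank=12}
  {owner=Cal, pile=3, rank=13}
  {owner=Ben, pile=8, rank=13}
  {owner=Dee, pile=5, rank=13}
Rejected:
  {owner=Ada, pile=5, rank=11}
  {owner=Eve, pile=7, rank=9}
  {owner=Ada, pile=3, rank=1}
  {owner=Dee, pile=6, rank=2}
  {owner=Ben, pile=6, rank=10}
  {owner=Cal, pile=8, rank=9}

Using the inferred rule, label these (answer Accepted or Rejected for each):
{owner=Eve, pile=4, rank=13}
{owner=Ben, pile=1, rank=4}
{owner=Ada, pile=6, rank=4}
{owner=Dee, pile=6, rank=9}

The distinguishing property — rank ≥ 12 — holds for all the 'Accepted' cases and none of the 'Rejected' cases.
Accepted: {owner=Eve, pile=4, rank=13}, since rank = 13.
Rejected: {owner=Ben, pile=1, rank=4}, since rank = 4.
Rejected: {owner=Ada, pile=6, rank=4}, since rank = 4.
Rejected: {owner=Dee, pile=6, rank=9}, since rank = 9.

Accepted, Rejected, Rejected, Rejected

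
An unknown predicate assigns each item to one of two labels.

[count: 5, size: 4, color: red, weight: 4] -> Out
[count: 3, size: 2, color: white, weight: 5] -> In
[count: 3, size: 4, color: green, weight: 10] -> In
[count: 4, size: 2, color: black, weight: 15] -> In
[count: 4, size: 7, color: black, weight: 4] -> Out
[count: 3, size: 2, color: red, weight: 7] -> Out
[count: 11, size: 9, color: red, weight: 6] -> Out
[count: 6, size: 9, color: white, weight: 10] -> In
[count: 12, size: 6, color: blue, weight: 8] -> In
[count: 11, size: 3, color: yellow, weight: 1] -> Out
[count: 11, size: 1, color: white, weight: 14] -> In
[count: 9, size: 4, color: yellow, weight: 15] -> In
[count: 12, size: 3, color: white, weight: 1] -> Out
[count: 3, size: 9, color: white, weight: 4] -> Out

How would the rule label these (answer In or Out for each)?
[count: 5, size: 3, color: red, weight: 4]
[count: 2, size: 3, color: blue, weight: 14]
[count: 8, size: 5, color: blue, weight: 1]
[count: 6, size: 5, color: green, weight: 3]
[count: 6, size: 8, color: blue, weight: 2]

The pattern is that an item is 'In' exactly when: weight = 5 OR weight ≥ 8.
Out: [count: 5, size: 3, color: red, weight: 4], since weight = 4.
In: [count: 2, size: 3, color: blue, weight: 14], since weight = 14.
Out: [count: 8, size: 5, color: blue, weight: 1], since weight = 1.
Out: [count: 6, size: 5, color: green, weight: 3], since weight = 3.
Out: [count: 6, size: 8, color: blue, weight: 2], since weight = 2.

Out, In, Out, Out, Out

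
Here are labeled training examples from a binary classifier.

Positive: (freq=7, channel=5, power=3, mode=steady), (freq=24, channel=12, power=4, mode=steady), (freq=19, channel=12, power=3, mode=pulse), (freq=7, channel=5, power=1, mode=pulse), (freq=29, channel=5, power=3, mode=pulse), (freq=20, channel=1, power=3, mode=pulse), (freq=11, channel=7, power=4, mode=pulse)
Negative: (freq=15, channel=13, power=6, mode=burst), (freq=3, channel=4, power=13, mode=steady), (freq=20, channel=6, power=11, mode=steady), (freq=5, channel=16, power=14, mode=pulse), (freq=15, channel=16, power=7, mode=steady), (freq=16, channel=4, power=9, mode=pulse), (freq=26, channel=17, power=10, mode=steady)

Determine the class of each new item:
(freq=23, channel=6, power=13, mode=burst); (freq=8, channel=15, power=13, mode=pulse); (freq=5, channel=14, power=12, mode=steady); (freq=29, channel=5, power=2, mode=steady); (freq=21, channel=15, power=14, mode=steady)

Negative, Negative, Negative, Positive, Negative

All 'Positive' examples share one property — power ≤ 4 — and every 'Negative' example lacks it.
(freq=23, channel=6, power=13, mode=burst): power = 13, does not pass → Negative. (freq=8, channel=15, power=13, mode=pulse): power = 13, does not pass → Negative. (freq=5, channel=14, power=12, mode=steady): power = 12, does not pass → Negative. (freq=29, channel=5, power=2, mode=steady): power = 2, checks out → Positive. (freq=21, channel=15, power=14, mode=steady): power = 14, does not pass → Negative.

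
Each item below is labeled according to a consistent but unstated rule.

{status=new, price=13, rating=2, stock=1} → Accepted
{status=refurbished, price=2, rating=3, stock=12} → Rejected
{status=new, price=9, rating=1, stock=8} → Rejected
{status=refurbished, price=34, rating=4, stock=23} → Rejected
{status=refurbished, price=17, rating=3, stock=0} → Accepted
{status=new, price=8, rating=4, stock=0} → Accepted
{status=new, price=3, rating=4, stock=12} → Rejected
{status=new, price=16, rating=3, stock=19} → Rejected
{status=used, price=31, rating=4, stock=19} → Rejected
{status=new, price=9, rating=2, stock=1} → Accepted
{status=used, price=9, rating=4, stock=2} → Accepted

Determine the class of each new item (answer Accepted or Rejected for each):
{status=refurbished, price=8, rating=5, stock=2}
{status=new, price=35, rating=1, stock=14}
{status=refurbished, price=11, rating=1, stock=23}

Accepted, Rejected, Rejected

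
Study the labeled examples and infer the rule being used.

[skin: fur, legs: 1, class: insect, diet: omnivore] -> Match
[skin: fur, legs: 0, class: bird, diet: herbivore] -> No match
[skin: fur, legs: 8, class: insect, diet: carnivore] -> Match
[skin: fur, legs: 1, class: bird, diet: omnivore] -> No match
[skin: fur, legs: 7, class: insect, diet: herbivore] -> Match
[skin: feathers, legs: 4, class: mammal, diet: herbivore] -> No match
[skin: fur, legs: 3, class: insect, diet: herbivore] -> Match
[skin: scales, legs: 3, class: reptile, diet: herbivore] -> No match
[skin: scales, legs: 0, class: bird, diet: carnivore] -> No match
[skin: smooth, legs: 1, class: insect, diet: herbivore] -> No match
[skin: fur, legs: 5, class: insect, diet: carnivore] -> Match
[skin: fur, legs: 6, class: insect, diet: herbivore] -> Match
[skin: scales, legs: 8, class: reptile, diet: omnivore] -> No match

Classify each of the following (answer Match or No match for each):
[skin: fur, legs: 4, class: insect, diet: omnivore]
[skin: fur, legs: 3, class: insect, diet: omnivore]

'Match' ⟺ skin is fur AND class is insect.
[skin: fur, legs: 4, class: insect, diet: omnivore] — skin is fur, class is insect, hence Match. [skin: fur, legs: 3, class: insect, diet: omnivore] — skin is fur, class is insect, hence Match.

Match, Match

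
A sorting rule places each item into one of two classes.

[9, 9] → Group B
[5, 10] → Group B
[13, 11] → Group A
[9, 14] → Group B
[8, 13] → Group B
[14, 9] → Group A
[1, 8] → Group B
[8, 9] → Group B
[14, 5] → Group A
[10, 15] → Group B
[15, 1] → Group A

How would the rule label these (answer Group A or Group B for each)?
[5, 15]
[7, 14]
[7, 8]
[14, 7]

Group B, Group B, Group B, Group A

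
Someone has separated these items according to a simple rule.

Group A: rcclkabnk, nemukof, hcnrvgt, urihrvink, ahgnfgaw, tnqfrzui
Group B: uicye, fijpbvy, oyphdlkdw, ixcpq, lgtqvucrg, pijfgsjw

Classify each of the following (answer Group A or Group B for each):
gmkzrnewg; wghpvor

The rule appears to be: contains 'n'.

Group A, Group B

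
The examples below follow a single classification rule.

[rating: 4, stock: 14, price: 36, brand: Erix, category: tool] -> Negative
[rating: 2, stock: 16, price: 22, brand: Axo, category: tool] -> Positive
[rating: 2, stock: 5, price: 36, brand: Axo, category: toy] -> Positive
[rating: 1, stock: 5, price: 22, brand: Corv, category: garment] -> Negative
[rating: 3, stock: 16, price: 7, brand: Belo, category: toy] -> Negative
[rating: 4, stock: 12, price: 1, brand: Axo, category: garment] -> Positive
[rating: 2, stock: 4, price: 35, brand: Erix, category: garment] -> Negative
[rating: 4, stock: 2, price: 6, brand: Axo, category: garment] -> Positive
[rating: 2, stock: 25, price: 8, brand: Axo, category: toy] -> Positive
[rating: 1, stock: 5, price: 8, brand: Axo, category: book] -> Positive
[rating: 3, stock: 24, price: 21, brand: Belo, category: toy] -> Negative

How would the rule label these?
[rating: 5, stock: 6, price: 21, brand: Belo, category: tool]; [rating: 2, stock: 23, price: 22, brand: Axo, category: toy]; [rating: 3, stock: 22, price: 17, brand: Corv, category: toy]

Negative, Positive, Negative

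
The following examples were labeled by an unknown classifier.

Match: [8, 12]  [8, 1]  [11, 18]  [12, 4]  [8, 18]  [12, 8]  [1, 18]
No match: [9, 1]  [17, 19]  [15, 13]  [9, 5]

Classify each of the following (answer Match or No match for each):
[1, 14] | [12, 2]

Match, Match

The common property of the 'Match' items is: product is even. No 'No match' item has it.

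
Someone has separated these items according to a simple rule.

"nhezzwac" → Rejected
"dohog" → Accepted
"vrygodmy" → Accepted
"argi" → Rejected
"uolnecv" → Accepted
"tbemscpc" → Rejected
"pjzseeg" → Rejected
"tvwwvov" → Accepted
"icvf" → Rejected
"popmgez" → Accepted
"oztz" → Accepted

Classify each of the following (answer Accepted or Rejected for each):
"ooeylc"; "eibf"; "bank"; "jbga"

Accepted, Rejected, Rejected, Rejected

One predicate separates the groups cleanly: contains 'o'.
Accepted: "ooeylc", since has 'o'.
Rejected: "eibf", since no 'o'.
Rejected: "bank", since no 'o'.
Rejected: "jbga", since no 'o'.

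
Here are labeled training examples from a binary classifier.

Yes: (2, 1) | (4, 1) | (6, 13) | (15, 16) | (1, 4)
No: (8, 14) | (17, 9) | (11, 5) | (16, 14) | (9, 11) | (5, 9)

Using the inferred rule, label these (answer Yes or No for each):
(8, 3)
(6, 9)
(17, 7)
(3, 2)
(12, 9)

The classifier is using: sum is odd.
Yes: (8, 3), since 8+3 = 11. Yes: (6, 9), since 6+9 = 15. No: (17, 7), since 17+7 = 24. Yes: (3, 2), since 3+2 = 5. Yes: (12, 9), since 12+9 = 21.

Yes, Yes, No, Yes, Yes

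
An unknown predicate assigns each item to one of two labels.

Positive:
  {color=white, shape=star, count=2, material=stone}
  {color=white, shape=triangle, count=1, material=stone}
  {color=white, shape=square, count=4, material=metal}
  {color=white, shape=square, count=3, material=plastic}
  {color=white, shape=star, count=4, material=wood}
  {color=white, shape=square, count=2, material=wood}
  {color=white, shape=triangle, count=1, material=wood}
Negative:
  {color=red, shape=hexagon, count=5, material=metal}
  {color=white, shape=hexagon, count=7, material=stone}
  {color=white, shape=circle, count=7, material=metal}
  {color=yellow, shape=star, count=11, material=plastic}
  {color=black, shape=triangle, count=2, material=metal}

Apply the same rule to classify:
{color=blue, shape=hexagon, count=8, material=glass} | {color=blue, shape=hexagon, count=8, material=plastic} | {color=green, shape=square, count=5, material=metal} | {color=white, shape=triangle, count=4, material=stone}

Every 'Positive' example satisfies: color is white AND count ≤ 4. None of the 'Negative' examples do.
{color=blue, shape=hexagon, count=8, material=glass}: color is blue, count = 8 — fails the rule, so Negative. {color=blue, shape=hexagon, count=8, material=plastic}: color is blue, count = 8 — fails the rule, so Negative. {color=green, shape=square, count=5, material=metal}: color is green, count = 5 — fails the rule, so Negative. {color=white, shape=triangle, count=4, material=stone}: color is white, count = 4 — passes, so Positive.

Negative, Negative, Negative, Positive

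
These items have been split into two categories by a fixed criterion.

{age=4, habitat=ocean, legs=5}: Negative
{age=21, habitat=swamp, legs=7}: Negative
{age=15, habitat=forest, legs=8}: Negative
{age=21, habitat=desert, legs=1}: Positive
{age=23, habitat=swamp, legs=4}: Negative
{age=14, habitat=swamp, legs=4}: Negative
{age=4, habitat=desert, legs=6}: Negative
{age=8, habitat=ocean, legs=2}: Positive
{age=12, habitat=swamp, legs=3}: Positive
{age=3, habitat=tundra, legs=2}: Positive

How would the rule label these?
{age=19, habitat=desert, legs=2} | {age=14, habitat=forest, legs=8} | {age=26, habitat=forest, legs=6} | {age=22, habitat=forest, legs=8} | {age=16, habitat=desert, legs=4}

The rule appears to be: legs ≤ 3.
{age=19, habitat=desert, legs=2} → legs = 2 → Positive.
{age=14, habitat=forest, legs=8} → legs = 8 → Negative.
{age=26, habitat=forest, legs=6} → legs = 6 → Negative.
{age=22, habitat=forest, legs=8} → legs = 8 → Negative.
{age=16, habitat=desert, legs=4} → legs = 4 → Negative.

Positive, Negative, Negative, Negative, Negative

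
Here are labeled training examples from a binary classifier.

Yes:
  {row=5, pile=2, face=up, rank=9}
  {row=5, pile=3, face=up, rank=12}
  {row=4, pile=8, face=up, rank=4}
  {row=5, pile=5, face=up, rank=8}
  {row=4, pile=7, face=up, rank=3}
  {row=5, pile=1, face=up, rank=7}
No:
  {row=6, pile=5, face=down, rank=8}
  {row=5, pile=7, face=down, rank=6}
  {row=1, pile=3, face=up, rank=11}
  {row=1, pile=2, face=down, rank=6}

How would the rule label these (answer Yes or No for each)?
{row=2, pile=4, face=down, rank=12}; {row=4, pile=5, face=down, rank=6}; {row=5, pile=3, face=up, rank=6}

The distinguishing property — face is up AND row ≥ 4 — holds for all the 'Yes' cases and none of the 'No' cases.
{row=2, pile=4, face=down, rank=12} → face is down, row = 2 → No.
{row=4, pile=5, face=down, rank=6} → face is down, row = 4 → No.
{row=5, pile=3, face=up, rank=6} → face is up, row = 5 → Yes.

No, No, Yes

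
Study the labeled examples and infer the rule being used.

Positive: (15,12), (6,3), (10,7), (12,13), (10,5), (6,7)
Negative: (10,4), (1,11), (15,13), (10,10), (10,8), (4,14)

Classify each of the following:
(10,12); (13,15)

The pattern is that an item is 'Positive' exactly when: sum is odd.
(10,12) — 10+12 = 22, hence Negative. (13,15) — 13+15 = 28, hence Negative.

Negative, Negative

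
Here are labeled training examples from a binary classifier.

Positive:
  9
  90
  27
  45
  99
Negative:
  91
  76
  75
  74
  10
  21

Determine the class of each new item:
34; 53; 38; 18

Looking at the examples, the only property every 'Positive' case has and every 'Negative' case lacks is: multiple of 9.
34: Negative (34 = 9·3 + 7). 53: Negative (53 = 9·5 + 8). 38: Negative (38 = 9·4 + 2). 18: Positive (18 = 9·2).

Negative, Negative, Negative, Positive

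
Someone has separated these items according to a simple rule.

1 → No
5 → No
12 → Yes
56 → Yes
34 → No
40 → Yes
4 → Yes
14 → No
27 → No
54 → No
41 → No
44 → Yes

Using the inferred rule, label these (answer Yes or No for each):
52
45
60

All 'Yes' examples share one property — multiple of 4 — and every 'No' example lacks it.
52 — 52 = 4·13, hence Yes. 45 — 45 = 4·11 + 1, hence No. 60 — 60 = 4·15, hence Yes.

Yes, No, Yes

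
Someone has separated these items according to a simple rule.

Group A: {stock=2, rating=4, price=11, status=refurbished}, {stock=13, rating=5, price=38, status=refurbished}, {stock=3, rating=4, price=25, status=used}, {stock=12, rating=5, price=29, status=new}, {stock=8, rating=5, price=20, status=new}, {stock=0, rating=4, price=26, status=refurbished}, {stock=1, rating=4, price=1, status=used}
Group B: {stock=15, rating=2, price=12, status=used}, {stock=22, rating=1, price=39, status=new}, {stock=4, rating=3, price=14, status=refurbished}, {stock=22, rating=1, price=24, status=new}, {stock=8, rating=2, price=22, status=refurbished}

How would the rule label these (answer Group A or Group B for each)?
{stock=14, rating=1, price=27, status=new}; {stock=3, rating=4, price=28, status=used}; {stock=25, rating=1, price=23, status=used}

Group B, Group A, Group B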